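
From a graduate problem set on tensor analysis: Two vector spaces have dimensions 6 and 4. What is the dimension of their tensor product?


The dimension of a tensor product is the product of dimensions.
dim(V) = 6, dim(W) = 4
dim(V (x) W) = 6 * 4 = 24

24


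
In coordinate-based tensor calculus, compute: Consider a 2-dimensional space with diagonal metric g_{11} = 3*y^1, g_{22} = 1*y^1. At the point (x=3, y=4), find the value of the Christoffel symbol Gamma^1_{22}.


For a diagonal metric, Gamma^k_{ij} = (1/2) g^{kk} (dg_{ik}/dx_j + dg_{jk}/dx_i - dg_{ij}/dx_k).
The metric is diagonal, so g_{ab} = 0 for a != b.
At the given point: g_{11} = 12, g_{22} = 4
g^{11} = 1/12
dg_{21}/dx_2 = 0 (off-diagonal)
dg_{21}/dx_2 = 0 (off-diagonal)
dg_{22}/dx_1 = dg_{22}/dx_1 = 0
Numerator = 0 + 0 - 0 = 0
Gamma^1_{22} = 0 / (2 * 12) = 0

0


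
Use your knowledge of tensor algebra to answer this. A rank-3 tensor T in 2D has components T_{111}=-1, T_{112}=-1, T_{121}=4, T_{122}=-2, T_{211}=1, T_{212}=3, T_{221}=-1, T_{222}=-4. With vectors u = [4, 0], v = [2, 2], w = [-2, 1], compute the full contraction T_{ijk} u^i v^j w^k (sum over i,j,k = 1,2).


S = sum over i,j,k of T_{ijk} u_i v_j w_k. Expanding all 8 terms:
T_{111}*u_1*v_1*w_1 = -1*4*2*-2 = 16  (running total: 16)
T_{112}*u_1*v_1*w_2 = -1*4*2*1 = -8  (running total: 8)
T_{121}*u_1*v_2*w_1 = 4*4*2*-2 = -64  (running total: -56)
T_{122}*u_1*v_2*w_2 = -2*4*2*1 = -16  (running total: -72)
T_{211}*u_2*v_1*w_1 = 1*0*2*-2 = 0  (running total: -72)
T_{212}*u_2*v_1*w_2 = 3*0*2*1 = 0  (running total: -72)
T_{221}*u_2*v_2*w_1 = -1*0*2*-2 = 0  (running total: -72)
T_{222}*u_2*v_2*w_2 = -4*0*2*1 = 0  (running total: -72)
S = -72

-72


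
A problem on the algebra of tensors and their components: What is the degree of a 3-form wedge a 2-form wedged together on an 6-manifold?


The degree of a wedge product is the sum of the degrees of the individual forms.
Degrees: 3, 2
Total degree = 3 + 2 = 5

5


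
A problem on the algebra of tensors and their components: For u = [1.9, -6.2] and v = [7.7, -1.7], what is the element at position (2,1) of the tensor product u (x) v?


The outer product entry T_{ij} = u_i * v_j.
We need i=2, j=1.
u_2 = -6.2, v_1 = 7.7
T_{2,1} = -6.2 * 7.7 = -47.74

-47.74


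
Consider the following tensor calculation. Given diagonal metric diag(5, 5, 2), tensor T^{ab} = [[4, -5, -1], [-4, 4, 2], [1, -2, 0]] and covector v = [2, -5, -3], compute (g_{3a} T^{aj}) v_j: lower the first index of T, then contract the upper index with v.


Step 1: lower the first index. For a diagonal metric, g_{ia} T^{aj} = g_{ii} T^{ij} (no sum on i).
g_{33} = 2
S_3{}^1 = 2 * T^{31} = 2 * 1 = 2
S_3{}^2 = 2 * T^{32} = 2 * -2 = -4
S_3{}^3 = 2 * T^{33} = 2 * 0 = 0
Step 2: contract S_3{}^j with v_j.
S_3{}^1 * v_1 = 2 * 2 = 4
S_3{}^2 * v_2 = -4 * -5 = 20
S_3{}^3 * v_3 = 0 * -3 = 0
Result = 4 + 20 + 0 = 24

24


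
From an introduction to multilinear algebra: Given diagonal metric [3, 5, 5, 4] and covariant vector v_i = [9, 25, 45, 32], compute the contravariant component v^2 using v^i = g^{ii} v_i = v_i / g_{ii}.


To raise an index with a diagonal metric: v^i = v_i / g_{ii}.
For index 2: v_2 = 25, g_{22} = 5
v^2 = 25 / 5 = 5

5


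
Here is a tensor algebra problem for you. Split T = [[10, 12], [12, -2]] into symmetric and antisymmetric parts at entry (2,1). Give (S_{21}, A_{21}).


T_{21} = 12
T_{12} = 12
S_{21} = (12 + 12)/2 = 24/2 = 12
A_{21} = (12 - 12)/2 = 0/2 = 0
Check: S + A = 12 + 0 = 12 = T_{21}.

(12, 0)


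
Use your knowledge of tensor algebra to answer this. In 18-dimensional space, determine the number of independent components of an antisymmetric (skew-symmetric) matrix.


An antisymmetric rank-2 tensor satisfies A_{ij} = -A_{ji}, so diagonal entries are zero.
The independent components are the upper-triangular entries: C(n, 2) = n(n-1)/2.
n = 18
C(18, 2) = 18 * 17 / 2 = 306 / 2 = 153

153


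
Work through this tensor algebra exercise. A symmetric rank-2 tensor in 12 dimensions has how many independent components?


A symmetric rank-2 tensor in d dimensions has d(d+1)/2 independent components.
d = 12
d(d+1)/2 = 12 * 13 / 2 = 156 / 2 = 78

78


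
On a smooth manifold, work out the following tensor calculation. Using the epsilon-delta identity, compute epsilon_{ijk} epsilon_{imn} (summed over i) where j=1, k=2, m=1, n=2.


Using the identity: epsilon_{ijk} epsilon_{imn} = delta_{jm} delta_{kn} - delta_{jn} delta_{km}.
delta_{11} = 1
delta_{22} = 1
delta_{12} = 0
delta_{21} = 0
Result = 1 * 1 - 0 * 0 = 1 - 0 = 1

1


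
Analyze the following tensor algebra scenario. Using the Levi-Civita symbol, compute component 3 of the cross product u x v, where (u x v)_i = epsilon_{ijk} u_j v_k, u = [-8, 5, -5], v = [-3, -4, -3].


(u x v)_3 = sum_{j,k} epsilon_{3jk} u_j v_k. Only permutations of (1,2,3) contribute; the two non-zero terms are:
eps_{312} u_1 v_2 = 1 * -8 * -4 = 32
eps_{321} u_2 v_1 = -1 * 5 * -3 = 15
(u x v)_3 = 47

47


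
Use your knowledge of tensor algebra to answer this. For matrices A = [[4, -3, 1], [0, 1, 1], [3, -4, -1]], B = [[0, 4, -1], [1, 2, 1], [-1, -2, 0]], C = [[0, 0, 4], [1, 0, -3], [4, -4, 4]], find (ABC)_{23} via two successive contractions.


(ABC)_{23} = sum_m (AB)_{2m} C_{m3}. First compute row 2 of AB.
(AB)_{21} = 0*0 + 1*1 + 1*-1 = 0
(AB)_{22} = 0*4 + 1*2 + 1*-2 = 0
(AB)_{23} = 0*-1 + 1*1 + 1*0 = 1
Now contract with column 3 of C:
(AB)_{21} * C_{13} = 0 * 4 = 0
(AB)_{22} * C_{23} = 0 * -3 = 0
(AB)_{23} * C_{33} = 1 * 4 = 4
(ABC)_{23} = 0 + 0 + 4 = 4

4


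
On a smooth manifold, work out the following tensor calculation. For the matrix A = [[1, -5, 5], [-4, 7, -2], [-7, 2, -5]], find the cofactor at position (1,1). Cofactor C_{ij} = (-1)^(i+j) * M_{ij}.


To find cofactor C_{11}, delete row 1 and column 1.
The resulting 2x2 submatrix is: [[7, -2], [2, -5]]
Minor M_{11} = 7*-5 - -2*2
  = -35 - -4 = -31
Sign = (-1)^(1+1) = (-1)^2 = 1
Cofactor C_{11} = 1 * -31 = -31

-31


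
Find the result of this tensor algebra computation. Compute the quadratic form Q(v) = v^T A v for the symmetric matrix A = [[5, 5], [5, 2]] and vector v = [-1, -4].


First compute Av:
(Av)_1 = 5*-1 + 5*-4 = -25
(Av)_2 = 5*-1 + 2*-4 = -13
Av = [-25, -13]
Then v^T (Av) = -1*-25 + -4*-13
= 25 + 52 = 77

77


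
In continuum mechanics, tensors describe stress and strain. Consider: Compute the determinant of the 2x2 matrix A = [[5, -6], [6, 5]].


For a 2x2 matrix [[a, b], [c, d]], det = a*d - b*c.
a = 5, b = -6, c = 6, d = 5
a*d = 5 * 5 = 25
b*c = -6 * 6 = -36
det = 25 - -36 = 61

61


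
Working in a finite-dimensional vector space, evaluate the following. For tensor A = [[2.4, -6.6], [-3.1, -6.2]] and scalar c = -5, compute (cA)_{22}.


Scalar multiplication: (cA)_{ij} = c * A_{ij}.
c = -5
A_{22} = -6.2
(cA)_{22} = -5 * -6.2 = 31

31


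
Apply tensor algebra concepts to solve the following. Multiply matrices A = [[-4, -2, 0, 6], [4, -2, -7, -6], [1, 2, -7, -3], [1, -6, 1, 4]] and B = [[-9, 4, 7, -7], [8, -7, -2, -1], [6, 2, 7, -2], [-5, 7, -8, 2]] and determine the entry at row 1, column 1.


(AB)_{ij} = sum_k A_{ik} B_{kj}.
For i=1, j=1:
A_{11} * B_{11} = -4 * -9 = 36
A_{12} * B_{21} = -2 * 8 = -16
A_{13} * B_{31} = 0 * 6 = 0
A_{14} * B_{41} = 6 * -5 = -30
Sum = 36 + -16 + 0 + -30 = -10

-10


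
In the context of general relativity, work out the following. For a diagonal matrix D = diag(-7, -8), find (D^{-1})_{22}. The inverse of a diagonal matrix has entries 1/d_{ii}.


For a diagonal matrix, the inverse has entries (D^{-1})_{ii} = 1/d_{ii}.
The diagonal entries are: d_{11} = -7, d_{22} = -8
We need (D^{-1})_{22} = 1/d_{22} = 1/-8 = -1/8

-1/8


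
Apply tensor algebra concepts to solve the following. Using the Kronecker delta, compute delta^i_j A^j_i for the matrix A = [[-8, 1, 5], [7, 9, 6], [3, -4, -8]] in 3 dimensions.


The contraction (trace) of a rank-2 tensor is the sum of its diagonal elements.
Diagonal entries: A[1,1] = -8, A[2,2] = 9, A[3,3] = -8
Tr(A) = -8 + 9 + -8 = -7

-7


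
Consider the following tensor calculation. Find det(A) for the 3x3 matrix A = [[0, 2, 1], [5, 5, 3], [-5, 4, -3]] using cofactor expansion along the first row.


Expanding along the first row, det(A) = a11*M_11 - a12*M_12 + a13*M_13, where M_1j is the (1,j) minor.
Minor M_11 = 5*-3 - 3*4 = -27
Minor M_12 = 5*-3 - 3*-5 = 0
Minor M_13 = 5*4 - 5*-5 = 45
det = 0*(-27) - 2*(0) + 1*(45)
    = 0 - 0 + 45
    = 45

45


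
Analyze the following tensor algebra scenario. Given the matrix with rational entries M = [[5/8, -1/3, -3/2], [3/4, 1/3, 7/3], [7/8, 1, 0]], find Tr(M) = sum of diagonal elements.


The trace is the sum of diagonal entries.
Diagonal: M[1,1] = 5/8, M[2,2] = 1/3, M[3,3] = 0
Tr(M) = 5/8 + 1/3 + 0
Computing step by step:
After adding M[1,1]: 5/8
After adding M[2,2]: 23/24
After adding M[3,3]: 23/24
Tr(M) = 23/24

23/24


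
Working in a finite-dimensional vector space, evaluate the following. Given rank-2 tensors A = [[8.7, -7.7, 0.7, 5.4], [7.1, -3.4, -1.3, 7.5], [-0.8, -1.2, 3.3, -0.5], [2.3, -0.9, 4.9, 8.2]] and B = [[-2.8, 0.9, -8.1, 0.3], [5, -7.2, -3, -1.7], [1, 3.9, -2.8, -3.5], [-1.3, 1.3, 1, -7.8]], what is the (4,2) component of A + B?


Tensor addition is component-wise: (A + B)_{ij} = A_{ij} + B_{ij}.
A_{42} = -0.9
B_{42} = 1.3
(A + B)_{42} = -0.9 + 1.3 = 0.4

0.4


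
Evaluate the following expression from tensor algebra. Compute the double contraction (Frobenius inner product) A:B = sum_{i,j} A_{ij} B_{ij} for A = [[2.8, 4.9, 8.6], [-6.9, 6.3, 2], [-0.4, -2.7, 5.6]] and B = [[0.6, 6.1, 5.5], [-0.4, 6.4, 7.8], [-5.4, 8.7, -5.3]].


A:B = sum over all i,j of A_{ij} * B_{ij}.
Row 1: 2.8*0.6=1.68, 4.9*6.1=29.89, 8.6*5.5=47.3 => row sum = 78.87
Row 2: -6.9*-0.4=2.76, 6.3*6.4=40.32, 2*7.8=15.6 => row sum = 58.68
Row 3: -0.4*-5.4=2.16, -2.7*8.7=-23.49, 5.6*-5.3=-29.68 => row sum = -51.01
Total = 78.87 + 58.68 + -51.01 = 86.54

86.54


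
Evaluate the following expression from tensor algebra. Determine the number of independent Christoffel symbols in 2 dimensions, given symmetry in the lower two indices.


Christoffel symbols Gamma^k_{ij} are symmetric in i,j, so there are d * d(d+1)/2 independent symbols.
d = 2
d(d+1)/2 = 2 * 3 / 2 = 3
Total = 2 * 3 = 6

6


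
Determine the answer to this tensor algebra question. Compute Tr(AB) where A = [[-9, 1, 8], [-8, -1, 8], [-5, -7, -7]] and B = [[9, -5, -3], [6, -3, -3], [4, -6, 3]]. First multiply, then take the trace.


Tr(AB) = sum_i (AB)_{ii} where (AB)_{ii} = sum_k A_{ik} B_{ki}.
(AB)_{11} = -9*9 + 1*6 + 8*4 = -43
(AB)_{22} = -8*-5 + -1*-3 + 8*-6 = -5
(AB)_{33} = -5*-3 + -7*-3 + -7*3 = 15
Tr(AB) = -43 + -5 + 15 = -33

-33


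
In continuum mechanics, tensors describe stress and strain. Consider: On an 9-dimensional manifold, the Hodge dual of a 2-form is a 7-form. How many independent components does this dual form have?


The Hodge dual of a p-form on an n-dimensional manifold is an (n-p)-form.
n = 9, p = 2, so dual degree = 9 - 2 = 7
The number of components is C(n, n-p) = C(9, 7) = 36

36


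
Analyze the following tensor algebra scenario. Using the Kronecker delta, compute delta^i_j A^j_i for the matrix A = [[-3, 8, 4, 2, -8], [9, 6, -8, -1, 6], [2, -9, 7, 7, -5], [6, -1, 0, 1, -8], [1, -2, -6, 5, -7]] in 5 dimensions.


The contraction (trace) of a rank-2 tensor is the sum of its diagonal elements.
Diagonal entries: A[1,1] = -3, A[2,2] = 6, A[3,3] = 7, A[4,4] = 1, A[5,5] = -7
Tr(A) = -3 + 6 + 7 + 1 + -7 = 4

4


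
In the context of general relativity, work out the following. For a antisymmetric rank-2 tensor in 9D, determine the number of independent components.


A antisymmetric rank-2 tensor in d dimensions has d(d-1)/2 independent components.
d = 9
d(d-1)/2 = 9 * 8 / 2 = 72 / 2 = 36

36


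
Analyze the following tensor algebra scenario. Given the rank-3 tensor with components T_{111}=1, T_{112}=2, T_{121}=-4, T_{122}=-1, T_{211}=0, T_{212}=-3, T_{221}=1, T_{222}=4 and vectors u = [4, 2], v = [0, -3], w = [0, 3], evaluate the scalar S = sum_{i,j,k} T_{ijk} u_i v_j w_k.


S = sum over i,j,k of T_{ijk} u_i v_j w_k. Expanding all 8 terms:
T_{111}*u_1*v_1*w_1 = 1*4*0*0 = 0  (running total: 0)
T_{112}*u_1*v_1*w_2 = 2*4*0*3 = 0  (running total: 0)
T_{121}*u_1*v_2*w_1 = -4*4*-3*0 = 0  (running total: 0)
T_{122}*u_1*v_2*w_2 = -1*4*-3*3 = 36  (running total: 36)
T_{211}*u_2*v_1*w_1 = 0*2*0*0 = 0  (running total: 36)
T_{212}*u_2*v_1*w_2 = -3*2*0*3 = 0  (running total: 36)
T_{221}*u_2*v_2*w_1 = 1*2*-3*0 = 0  (running total: 36)
T_{222}*u_2*v_2*w_2 = 4*2*-3*3 = -72  (running total: -36)
S = -36

-36


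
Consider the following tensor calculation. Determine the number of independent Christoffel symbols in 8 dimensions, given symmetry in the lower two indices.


Christoffel symbols Gamma^k_{ij} are symmetric in i,j, so there are d * d(d+1)/2 independent symbols.
d = 8
d(d+1)/2 = 8 * 9 / 2 = 36
Total = 8 * 36 = 288

288


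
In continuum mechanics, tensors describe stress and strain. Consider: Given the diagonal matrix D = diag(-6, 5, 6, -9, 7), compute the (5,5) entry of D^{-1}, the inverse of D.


For a diagonal matrix, the inverse has entries (D^{-1})_{ii} = 1/d_{ii}.
The diagonal entries are: d_{11} = -6, d_{22} = 5, d_{33} = 6, d_{44} = -9, d_{55} = 7
We need (D^{-1})_{55} = 1/d_{55} = 1/7 = 1/7

1/7


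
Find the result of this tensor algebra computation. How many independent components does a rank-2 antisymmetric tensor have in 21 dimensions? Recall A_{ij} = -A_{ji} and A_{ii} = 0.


An antisymmetric rank-2 tensor satisfies A_{ij} = -A_{ji}, so diagonal entries are zero.
The independent components are the upper-triangular entries: C(n, 2) = n(n-1)/2.
n = 21
C(21, 2) = 21 * 20 / 2 = 420 / 2 = 210

210


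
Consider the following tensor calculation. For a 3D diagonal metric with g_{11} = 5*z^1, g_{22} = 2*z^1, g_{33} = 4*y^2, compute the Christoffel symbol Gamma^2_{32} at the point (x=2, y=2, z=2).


For a diagonal metric, Gamma^k_{ij} = (1/2) g^{kk} (dg_{ik}/dx_j + dg_{jk}/dx_i - dg_{ij}/dx_k).
The metric is diagonal, so g_{ab} = 0 for a != b.
At the given point: g_{11} = 10, g_{22} = 4, g_{33} = 16
g^{22} = 1/4
dg_{32}/dx_2 = 0 (off-diagonal)
dg_{22}/dx_3 = dg_{22}/dx_3 = 2
dg_{32}/dx_2 = 0 (off-diagonal)
Numerator = 0 + 2 - 0 = 2
Gamma^2_{32} = 2 / (2 * 4) = 1/4

1/4


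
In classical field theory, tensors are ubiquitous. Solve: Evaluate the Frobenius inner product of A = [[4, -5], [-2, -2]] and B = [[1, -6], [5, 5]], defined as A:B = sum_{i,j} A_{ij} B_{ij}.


A:B = sum over all i,j of A_{ij} * B_{ij}.
Row 1: 4*1=4, -5*-6=30 => row sum = 34
Row 2: -2*5=-10, -2*5=-10 => row sum = -20
Total = 34 + -20 = 14

14


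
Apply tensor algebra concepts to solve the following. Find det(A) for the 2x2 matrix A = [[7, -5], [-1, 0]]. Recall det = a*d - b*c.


For a 2x2 matrix [[a, b], [c, d]], det = a*d - b*c.
a = 7, b = -5, c = -1, d = 0
a*d = 7 * 0 = 0
b*c = -5 * -1 = 5
det = 0 - 5 = -5

-5


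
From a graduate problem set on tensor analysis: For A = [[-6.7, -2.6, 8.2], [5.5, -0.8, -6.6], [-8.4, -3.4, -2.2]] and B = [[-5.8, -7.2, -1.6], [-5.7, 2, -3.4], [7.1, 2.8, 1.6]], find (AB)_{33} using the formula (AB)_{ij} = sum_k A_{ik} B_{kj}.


(AB)_{ij} = sum_k A_{ik} B_{kj}.
For i=3, j=3:
A_{31} * B_{13} = -8.4 * -1.6 = 13.44
A_{32} * B_{23} = -3.4 * -3.4 = 11.56
A_{33} * B_{33} = -2.2 * 1.6 = -3.52
Sum = 13.44 + 11.56 + -3.52 = 21.48

21.48


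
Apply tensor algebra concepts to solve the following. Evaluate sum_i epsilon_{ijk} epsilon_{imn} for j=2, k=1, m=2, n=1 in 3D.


Using the identity: epsilon_{ijk} epsilon_{imn} = delta_{jm} delta_{kn} - delta_{jn} delta_{km}.
delta_{22} = 1
delta_{11} = 1
delta_{21} = 0
delta_{12} = 0
Result = 1 * 1 - 0 * 0 = 1 - 0 = 1

1


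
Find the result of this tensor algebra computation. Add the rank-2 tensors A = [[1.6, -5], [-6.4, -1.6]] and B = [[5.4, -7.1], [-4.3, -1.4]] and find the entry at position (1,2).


Tensor addition is component-wise: (A + B)_{ij} = A_{ij} + B_{ij}.
A_{12} = -5
B_{12} = -7.1
(A + B)_{12} = -5 + -7.1 = -12.1

-12.1


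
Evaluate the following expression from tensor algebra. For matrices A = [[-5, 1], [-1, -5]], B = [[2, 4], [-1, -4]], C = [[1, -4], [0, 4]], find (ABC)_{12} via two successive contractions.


(ABC)_{12} = sum_m (AB)_{1m} C_{m2}. First compute row 1 of AB.
(AB)_{11} = -5*2 + 1*-1 = -11
(AB)_{12} = -5*4 + 1*-4 = -24
Now contract with column 2 of C:
(AB)_{11} * C_{12} = -11 * -4 = 44
(AB)_{12} * C_{22} = -24 * 4 = -96
(ABC)_{12} = 44 + -96 = -52

-52


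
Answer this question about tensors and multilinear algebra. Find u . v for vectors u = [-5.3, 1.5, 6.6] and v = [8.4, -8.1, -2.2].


The inner product u . v = sum of u_i * v_i.
Term-by-term: -5.3 * 8.4, 1.5 * -8.1, 6.6 * -2.2
Products: -44.52, -12.15, -14.52
Sum = -44.52 + -12.15 + -14.52 = -71.19

-71.19


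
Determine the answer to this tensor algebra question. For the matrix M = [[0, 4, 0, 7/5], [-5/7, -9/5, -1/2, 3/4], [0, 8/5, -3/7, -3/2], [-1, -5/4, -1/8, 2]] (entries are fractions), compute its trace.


The trace is the sum of diagonal entries.
Diagonal: M[1,1] = 0, M[2,2] = -9/5, M[3,3] = -3/7, M[4,4] = 2
Tr(M) = 0 + -9/5 + -3/7 + 2
Computing step by step:
After adding M[1,1]: 0
After adding M[2,2]: -9/5
After adding M[3,3]: -78/35
After adding M[4,4]: -8/35
Tr(M) = -8/35

-8/35


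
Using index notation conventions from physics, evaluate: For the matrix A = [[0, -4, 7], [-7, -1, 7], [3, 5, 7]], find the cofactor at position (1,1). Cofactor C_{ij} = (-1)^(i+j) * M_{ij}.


To find cofactor C_{11}, delete row 1 and column 1.
The resulting 2x2 submatrix is: [[-1, 7], [5, 7]]
Minor M_{11} = -1*7 - 7*5
  = -7 - 35 = -42
Sign = (-1)^(1+1) = (-1)^2 = 1
Cofactor C_{11} = 1 * -42 = -42

-42


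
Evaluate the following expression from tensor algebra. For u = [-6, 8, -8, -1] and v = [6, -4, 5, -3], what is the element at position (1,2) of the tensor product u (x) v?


The outer product entry T_{ij} = u_i * v_j.
We need i=1, j=2.
u_1 = -6, v_2 = -4
T_{1,2} = -6 * -4 = 24

24


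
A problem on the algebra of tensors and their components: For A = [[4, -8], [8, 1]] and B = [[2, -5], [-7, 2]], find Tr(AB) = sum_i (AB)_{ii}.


Tr(AB) = sum_i (AB)_{ii} where (AB)_{ii} = sum_k A_{ik} B_{ki}.
(AB)_{11} = 4*2 + -8*-7 = 64
(AB)_{22} = 8*-5 + 1*2 = -38
Tr(AB) = 64 + -38 = 26

26


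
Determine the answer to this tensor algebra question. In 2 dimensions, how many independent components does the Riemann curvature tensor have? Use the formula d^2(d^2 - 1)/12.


The Riemann tensor in d dimensions has d^2(d^2 - 1)/12 independent components.
d = 2, so d^2 = 4
d^2 - 1 = 3
d^2(d^2 - 1) = 4 * 3 = 12
Divide by 12: 12 / 12 = 1

1


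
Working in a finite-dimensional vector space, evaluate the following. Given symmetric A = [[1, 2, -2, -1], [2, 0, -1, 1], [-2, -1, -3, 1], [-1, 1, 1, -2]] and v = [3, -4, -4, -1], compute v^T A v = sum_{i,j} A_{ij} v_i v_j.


First compute Av:
(Av)_1 = 1*3 + 2*-4 + -2*-4 + -1*-1 = 4
(Av)_2 = 2*3 + 0*-4 + -1*-4 + 1*-1 = 9
(Av)_3 = -2*3 + -1*-4 + -3*-4 + 1*-1 = 9
(Av)_4 = -1*3 + 1*-4 + 1*-4 + -2*-1 = -9
Av = [4, 9, 9, -9]
Then v^T (Av) = 3*4 + -4*9 + -4*9 + -1*-9
= 12 + -36 + -36 + 9 = -51

-51


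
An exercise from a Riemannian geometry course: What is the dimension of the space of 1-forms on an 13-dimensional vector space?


The dimension of the space of p-forms on an n-dimensional space is C(n, p).
n = 13, p = 1
C(13, 1) = 13! / (1! * 12!) = 13

13


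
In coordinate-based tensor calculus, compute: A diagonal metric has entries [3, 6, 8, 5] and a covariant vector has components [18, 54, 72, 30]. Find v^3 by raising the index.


To raise an index with a diagonal metric: v^i = v_i / g_{ii}.
For index 3: v_3 = 72, g_{33} = 8
v^3 = 72 / 8 = 9

9


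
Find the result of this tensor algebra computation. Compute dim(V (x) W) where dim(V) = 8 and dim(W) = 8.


The dimension of a tensor product is the product of dimensions.
dim(V) = 8, dim(W) = 8
dim(V (x) W) = 8 * 8 = 64

64


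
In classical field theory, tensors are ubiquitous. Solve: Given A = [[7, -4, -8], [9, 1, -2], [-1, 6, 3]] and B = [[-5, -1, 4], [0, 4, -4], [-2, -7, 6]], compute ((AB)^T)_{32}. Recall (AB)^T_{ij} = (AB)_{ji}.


(AB)^T_{ij} = (AB)_{ji} = sum_k A_{jk} B_{ki}.
For i=3, j=2 we need (AB)_{23}:
A_{21} * B_{13} = 9 * 4 = 36
A_{22} * B_{23} = 1 * -4 = -4
A_{23} * B_{33} = -2 * 6 = -12
Sum = 36 + -4 + -12 = 20

20


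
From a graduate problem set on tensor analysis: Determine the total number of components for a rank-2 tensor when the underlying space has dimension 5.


The number of components of a rank-r tensor in d dimensions is d^r.
Here d = 5 and r = 2.
5^2 = 25

25


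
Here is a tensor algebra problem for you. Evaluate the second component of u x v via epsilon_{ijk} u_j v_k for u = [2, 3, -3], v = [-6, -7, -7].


(u x v)_2 = sum_{j,k} epsilon_{2jk} u_j v_k. Only permutations of (1,2,3) contribute; the two non-zero terms are:
eps_{213} u_1 v_3 = -1 * 2 * -7 = 14
eps_{231} u_3 v_1 = 1 * -3 * -6 = 18
(u x v)_2 = 32

32


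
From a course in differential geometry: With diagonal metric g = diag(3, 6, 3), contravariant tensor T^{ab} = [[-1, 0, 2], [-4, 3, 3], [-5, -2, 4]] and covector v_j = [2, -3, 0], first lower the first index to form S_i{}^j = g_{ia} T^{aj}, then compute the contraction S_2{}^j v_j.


Step 1: lower the first index. For a diagonal metric, g_{ia} T^{aj} = g_{ii} T^{ij} (no sum on i).
g_{22} = 6
S_2{}^1 = 6 * T^{21} = 6 * -4 = -24
S_2{}^2 = 6 * T^{22} = 6 * 3 = 18
S_2{}^3 = 6 * T^{23} = 6 * 3 = 18
Step 2: contract S_2{}^j with v_j.
S_2{}^1 * v_1 = -24 * 2 = -48
S_2{}^2 * v_2 = 18 * -3 = -54
S_2{}^3 * v_3 = 18 * 0 = 0
Result = -48 + -54 + 0 = -102

-102


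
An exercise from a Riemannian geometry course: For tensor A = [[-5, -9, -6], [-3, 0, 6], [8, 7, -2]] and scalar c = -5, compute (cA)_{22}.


Scalar multiplication: (cA)_{ij} = c * A_{ij}.
c = -5
A_{22} = 0
(cA)_{22} = -5 * 0 = 0

0


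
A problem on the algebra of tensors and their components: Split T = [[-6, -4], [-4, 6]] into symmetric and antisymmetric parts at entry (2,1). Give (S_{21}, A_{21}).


T_{21} = -4
T_{12} = -4
S_{21} = (-4 + -4)/2 = -8/2 = -4
A_{21} = (-4 - -4)/2 = 0/2 = 0
Check: S + A = -4 + 0 = -4 = T_{21}.

(-4, 0)


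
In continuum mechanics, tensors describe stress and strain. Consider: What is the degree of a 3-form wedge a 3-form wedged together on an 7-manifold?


The degree of a wedge product is the sum of the degrees of the individual forms.
Degrees: 3, 3
Total degree = 3 + 3 = 6

6


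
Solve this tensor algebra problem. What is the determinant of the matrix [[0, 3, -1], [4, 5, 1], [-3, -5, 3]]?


Expanding along the first row, det(A) = a11*M_11 - a12*M_12 + a13*M_13, where M_1j is the (1,j) minor.
Minor M_11 = 5*3 - 1*-5 = 20
Minor M_12 = 4*3 - 1*-3 = 15
Minor M_13 = 4*-5 - 5*-3 = -5
det = 0*(20) - 3*(15) + -1*(-5)
    = 0 - 45 + 5
    = -40

-40


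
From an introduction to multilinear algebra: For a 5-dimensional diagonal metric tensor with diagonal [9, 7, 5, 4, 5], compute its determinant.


For a diagonal metric, the determinant is the product of diagonal entries.
Diagonal entries: 9, 7, 5, 4, 5
det(g) = 9 * 7 * 5 * 4 * 5 = 6300

6300


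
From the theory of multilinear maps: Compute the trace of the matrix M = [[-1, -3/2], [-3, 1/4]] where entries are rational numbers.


The trace is the sum of diagonal entries.
Diagonal: M[1,1] = -1, M[2,2] = 1/4
Tr(M) = -1 + 1/4
Computing step by step:
After adding M[1,1]: -1
After adding M[2,2]: -3/4
Tr(M) = -3/4

-3/4


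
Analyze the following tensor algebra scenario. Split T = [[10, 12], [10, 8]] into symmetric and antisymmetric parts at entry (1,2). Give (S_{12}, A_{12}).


T_{12} = 12
T_{21} = 10
S_{12} = (12 + 10)/2 = 22/2 = 11
A_{12} = (12 - 10)/2 = 2/2 = 1
Check: S + A = 11 + 1 = 12 = T_{12}.

(11, 1)


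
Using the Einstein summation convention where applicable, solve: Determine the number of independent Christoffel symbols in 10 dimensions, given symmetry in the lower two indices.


Christoffel symbols Gamma^k_{ij} are symmetric in i,j, so there are d * d(d+1)/2 independent symbols.
d = 10
d(d+1)/2 = 10 * 11 / 2 = 55
Total = 10 * 55 = 550

550


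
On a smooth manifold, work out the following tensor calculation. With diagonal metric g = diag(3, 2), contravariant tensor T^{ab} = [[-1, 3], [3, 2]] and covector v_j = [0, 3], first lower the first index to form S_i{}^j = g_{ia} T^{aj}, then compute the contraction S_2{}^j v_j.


Step 1: lower the first index. For a diagonal metric, g_{ia} T^{aj} = g_{ii} T^{ij} (no sum on i).
g_{22} = 2
S_2{}^1 = 2 * T^{21} = 2 * 3 = 6
S_2{}^2 = 2 * T^{22} = 2 * 2 = 4
Step 2: contract S_2{}^j with v_j.
S_2{}^1 * v_1 = 6 * 0 = 0
S_2{}^2 * v_2 = 4 * 3 = 12
Result = 0 + 12 = 12

12


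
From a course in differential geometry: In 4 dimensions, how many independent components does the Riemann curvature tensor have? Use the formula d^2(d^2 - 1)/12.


The Riemann tensor in d dimensions has d^2(d^2 - 1)/12 independent components.
d = 4, so d^2 = 16
d^2 - 1 = 15
d^2(d^2 - 1) = 16 * 15 = 240
Divide by 12: 240 / 12 = 20

20


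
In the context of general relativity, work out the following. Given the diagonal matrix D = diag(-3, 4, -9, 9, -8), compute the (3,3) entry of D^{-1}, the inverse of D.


For a diagonal matrix, the inverse has entries (D^{-1})_{ii} = 1/d_{ii}.
The diagonal entries are: d_{11} = -3, d_{22} = 4, d_{33} = -9, d_{44} = 9, d_{55} = -8
We need (D^{-1})_{33} = 1/d_{33} = 1/-9 = -1/9

-1/9


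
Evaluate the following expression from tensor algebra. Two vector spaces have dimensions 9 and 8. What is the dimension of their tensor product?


The dimension of a tensor product is the product of dimensions.
dim(V) = 9, dim(W) = 8
dim(V (x) W) = 9 * 8 = 72

72


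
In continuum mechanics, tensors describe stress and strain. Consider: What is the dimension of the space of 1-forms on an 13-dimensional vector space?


The dimension of the space of p-forms on an n-dimensional space is C(n, p).
n = 13, p = 1
C(13, 1) = 13! / (1! * 12!) = 13

13


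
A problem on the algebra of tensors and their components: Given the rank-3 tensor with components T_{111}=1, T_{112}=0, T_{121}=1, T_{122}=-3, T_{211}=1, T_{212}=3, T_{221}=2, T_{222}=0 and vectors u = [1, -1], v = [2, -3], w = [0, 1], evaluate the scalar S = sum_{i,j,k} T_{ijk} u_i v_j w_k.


S = sum over i,j,k of T_{ijk} u_i v_j w_k. Expanding all 8 terms:
T_{111}*u_1*v_1*w_1 = 1*1*2*0 = 0  (running total: 0)
T_{112}*u_1*v_1*w_2 = 0*1*2*1 = 0  (running total: 0)
T_{121}*u_1*v_2*w_1 = 1*1*-3*0 = 0  (running total: 0)
T_{122}*u_1*v_2*w_2 = -3*1*-3*1 = 9  (running total: 9)
T_{211}*u_2*v_1*w_1 = 1*-1*2*0 = 0  (running total: 9)
T_{212}*u_2*v_1*w_2 = 3*-1*2*1 = -6  (running total: 3)
T_{221}*u_2*v_2*w_1 = 2*-1*-3*0 = 0  (running total: 3)
T_{222}*u_2*v_2*w_2 = 0*-1*-3*1 = 0  (running total: 3)
S = 3

3


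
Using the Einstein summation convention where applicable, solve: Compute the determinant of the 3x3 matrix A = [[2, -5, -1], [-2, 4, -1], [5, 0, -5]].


Expanding along the first row, det(A) = a11*M_11 - a12*M_12 + a13*M_13, where M_1j is the (1,j) minor.
Minor M_11 = 4*-5 - -1*0 = -20
Minor M_12 = -2*-5 - -1*5 = 15
Minor M_13 = -2*0 - 4*5 = -20
det = 2*(-20) - -5*(15) + -1*(-20)
    = -40 - -75 + 20
    = 55

55


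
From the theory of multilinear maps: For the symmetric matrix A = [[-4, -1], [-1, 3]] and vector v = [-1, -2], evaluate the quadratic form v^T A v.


First compute Av:
(Av)_1 = -4*-1 + -1*-2 = 6
(Av)_2 = -1*-1 + 3*-2 = -5
Av = [6, -5]
Then v^T (Av) = -1*6 + -2*-5
= -6 + 10 = 4

4


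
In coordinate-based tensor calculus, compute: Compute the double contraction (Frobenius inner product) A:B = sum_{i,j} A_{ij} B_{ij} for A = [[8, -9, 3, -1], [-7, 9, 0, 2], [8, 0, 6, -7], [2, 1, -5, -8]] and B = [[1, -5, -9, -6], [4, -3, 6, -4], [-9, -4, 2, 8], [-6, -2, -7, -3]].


A:B = sum over all i,j of A_{ij} * B_{ij}.
Row 1: 8*1=8, -9*-5=45, 3*-9=-27, -1*-6=6 => row sum = 32
Row 2: -7*4=-28, 9*-3=-27, 0*6=0, 2*-4=-8 => row sum = -63
Row 3: 8*-9=-72, 0*-4=0, 6*2=12, -7*8=-56 => row sum = -116
Row 4: 2*-6=-12, 1*-2=-2, -5*-7=35, -8*-3=24 => row sum = 45
Total = 32 + -63 + -116 + 45 = -102

-102


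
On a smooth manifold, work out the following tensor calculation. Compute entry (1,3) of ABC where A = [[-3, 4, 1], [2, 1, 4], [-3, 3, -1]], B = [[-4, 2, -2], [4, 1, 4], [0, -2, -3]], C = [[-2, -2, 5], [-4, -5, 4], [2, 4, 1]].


(ABC)_{13} = sum_m (AB)_{1m} C_{m3}. First compute row 1 of AB.
(AB)_{11} = -3*-4 + 4*4 + 1*0 = 28
(AB)_{12} = -3*2 + 4*1 + 1*-2 = -4
(AB)_{13} = -3*-2 + 4*4 + 1*-3 = 19
Now contract with column 3 of C:
(AB)_{11} * C_{13} = 28 * 5 = 140
(AB)_{12} * C_{23} = -4 * 4 = -16
(AB)_{13} * C_{33} = 19 * 1 = 19
(ABC)_{13} = 140 + -16 + 19 = 143

143


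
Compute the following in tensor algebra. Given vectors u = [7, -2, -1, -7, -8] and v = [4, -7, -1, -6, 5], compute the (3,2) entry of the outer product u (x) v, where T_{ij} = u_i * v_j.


The outer product entry T_{ij} = u_i * v_j.
We need i=3, j=2.
u_3 = -1, v_2 = -7
T_{3,2} = -1 * -7 = 7

7


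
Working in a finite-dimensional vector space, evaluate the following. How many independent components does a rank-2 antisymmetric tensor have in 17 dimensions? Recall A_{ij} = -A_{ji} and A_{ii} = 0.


An antisymmetric rank-2 tensor satisfies A_{ij} = -A_{ji}, so diagonal entries are zero.
The independent components are the upper-triangular entries: C(n, 2) = n(n-1)/2.
n = 17
C(17, 2) = 17 * 16 / 2 = 272 / 2 = 136

136


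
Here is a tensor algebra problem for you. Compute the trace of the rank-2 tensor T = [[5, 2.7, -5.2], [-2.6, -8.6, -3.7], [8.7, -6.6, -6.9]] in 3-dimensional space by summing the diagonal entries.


The contraction (trace) of a rank-2 tensor is the sum of its diagonal elements.
Diagonal entries: A[1,1] = 5, A[2,2] = -8.6, A[3,3] = -6.9
Tr(A) = 5 + -8.6 + -6.9 = -10.5

-10.5


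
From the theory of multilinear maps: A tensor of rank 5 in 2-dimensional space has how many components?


The number of components of a rank-r tensor in d dimensions is d^r.
Here d = 2 and r = 5.
2^5 = 32

32


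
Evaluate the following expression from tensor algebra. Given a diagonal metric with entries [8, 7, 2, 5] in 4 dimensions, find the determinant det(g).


For a diagonal metric, the determinant is the product of diagonal entries.
Diagonal entries: 8, 7, 2, 5
det(g) = 8 * 7 * 2 * 5 = 560

560


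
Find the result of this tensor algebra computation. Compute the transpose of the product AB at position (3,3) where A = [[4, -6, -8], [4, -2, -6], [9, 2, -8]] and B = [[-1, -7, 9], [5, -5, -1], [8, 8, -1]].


(AB)^T_{ij} = (AB)_{ji} = sum_k A_{jk} B_{ki}.
For i=3, j=3 we need (AB)_{33}:
A_{31} * B_{13} = 9 * 9 = 81
A_{32} * B_{23} = 2 * -1 = -2
A_{33} * B_{33} = -8 * -1 = 8
Sum = 81 + -2 + 8 = 87

87


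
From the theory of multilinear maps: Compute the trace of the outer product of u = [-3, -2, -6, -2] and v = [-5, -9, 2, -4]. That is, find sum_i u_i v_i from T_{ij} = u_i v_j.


The outer product gives T_{ij} = u_i v_j.
The trace (contraction) is Tr(T) = sum_i T_{ii} = sum_i u_i v_i.
Diagonal entries:
T_{11} = u_1 * v_1 = -3 * -5 = 15
T_{22} = u_2 * v_2 = -2 * -9 = 18
T_{33} = u_3 * v_3 = -6 * 2 = -12
T_{44} = u_4 * v_4 = -2 * -4 = 8
Tr(T) = 15 + 18 + -12 + 8 = 29

29


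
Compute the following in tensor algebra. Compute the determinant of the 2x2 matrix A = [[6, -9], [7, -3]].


For a 2x2 matrix [[a, b], [c, d]], det = a*d - b*c.
a = 6, b = -9, c = 7, d = -3
a*d = 6 * -3 = -18
b*c = -9 * 7 = -63
det = -18 - -63 = 45

45


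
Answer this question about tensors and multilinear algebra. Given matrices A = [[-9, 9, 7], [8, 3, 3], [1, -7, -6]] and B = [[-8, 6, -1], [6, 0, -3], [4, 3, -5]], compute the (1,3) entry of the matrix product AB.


(AB)_{ij} = sum_k A_{ik} B_{kj}.
For i=1, j=3:
A_{11} * B_{13} = -9 * -1 = 9
A_{12} * B_{23} = 9 * -3 = -27
A_{13} * B_{33} = 7 * -5 = -35
Sum = 9 + -27 + -35 = -53

-53


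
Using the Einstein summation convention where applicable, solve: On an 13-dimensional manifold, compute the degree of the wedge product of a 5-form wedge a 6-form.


The degree of a wedge product is the sum of the degrees of the individual forms.
Degrees: 5, 6
Total degree = 5 + 6 = 11

11


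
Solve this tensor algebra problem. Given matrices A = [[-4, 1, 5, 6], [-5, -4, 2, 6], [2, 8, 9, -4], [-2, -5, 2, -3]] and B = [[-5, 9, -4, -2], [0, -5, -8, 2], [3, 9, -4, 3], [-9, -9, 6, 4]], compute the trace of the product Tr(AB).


Tr(AB) = sum_i (AB)_{ii} where (AB)_{ii} = sum_k A_{ik} B_{ki}.
(AB)_{11} = -4*-5 + 1*0 + 5*3 + 6*-9 = -19
(AB)_{22} = -5*9 + -4*-5 + 2*9 + 6*-9 = -61
(AB)_{33} = 2*-4 + 8*-8 + 9*-4 + -4*6 = -132
(AB)_{44} = -2*-2 + -5*2 + 2*3 + -3*4 = -12
Tr(AB) = -19 + -61 + -132 + -12 = -224

-224


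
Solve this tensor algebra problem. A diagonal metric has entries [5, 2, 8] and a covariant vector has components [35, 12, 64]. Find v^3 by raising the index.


To raise an index with a diagonal metric: v^i = v_i / g_{ii}.
For index 3: v_3 = 64, g_{33} = 8
v^3 = 64 / 8 = 8

8


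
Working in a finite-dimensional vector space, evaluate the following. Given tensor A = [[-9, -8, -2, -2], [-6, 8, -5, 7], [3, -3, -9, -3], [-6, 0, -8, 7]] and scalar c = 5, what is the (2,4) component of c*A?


Scalar multiplication: (cA)_{ij} = c * A_{ij}.
c = 5
A_{24} = 7
(cA)_{24} = 5 * 7 = 35

35


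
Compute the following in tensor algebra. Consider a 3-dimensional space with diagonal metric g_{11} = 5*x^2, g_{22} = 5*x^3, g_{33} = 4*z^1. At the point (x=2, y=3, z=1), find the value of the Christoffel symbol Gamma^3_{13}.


For a diagonal metric, Gamma^k_{ij} = (1/2) g^{kk} (dg_{ik}/dx_j + dg_{jk}/dx_i - dg_{ij}/dx_k).
The metric is diagonal, so g_{ab} = 0 for a != b.
At the given point: g_{11} = 20, g_{22} = 40, g_{33} = 4
g^{33} = 1/4
dg_{13}/dx_3 = 0 (off-diagonal)
dg_{33}/dx_1 = dg_{33}/dx_1 = 0
dg_{13}/dx_3 = 0 (off-diagonal)
Numerator = 0 + 0 - 0 = 0
Gamma^3_{13} = 0 / (2 * 4) = 0

0


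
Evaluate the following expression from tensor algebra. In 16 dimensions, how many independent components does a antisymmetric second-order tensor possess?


A antisymmetric rank-2 tensor in d dimensions has d(d-1)/2 independent components.
d = 16
d(d-1)/2 = 16 * 15 / 2 = 240 / 2 = 120

120


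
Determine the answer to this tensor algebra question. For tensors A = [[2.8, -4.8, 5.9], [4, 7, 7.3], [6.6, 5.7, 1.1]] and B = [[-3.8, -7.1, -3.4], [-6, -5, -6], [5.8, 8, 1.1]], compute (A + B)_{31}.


Tensor addition is component-wise: (A + B)_{ij} = A_{ij} + B_{ij}.
A_{31} = 6.6
B_{31} = 5.8
(A + B)_{31} = 6.6 + 5.8 = 12.4

12.4


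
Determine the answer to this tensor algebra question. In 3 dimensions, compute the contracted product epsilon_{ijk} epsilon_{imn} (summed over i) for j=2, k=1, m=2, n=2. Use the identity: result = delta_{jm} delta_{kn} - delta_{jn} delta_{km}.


Using the identity: epsilon_{ijk} epsilon_{imn} = delta_{jm} delta_{kn} - delta_{jn} delta_{km}.
delta_{22} = 1
delta_{12} = 0
delta_{22} = 1
delta_{12} = 0
Result = 1 * 0 - 1 * 0 = 0 - 0 = 0

0


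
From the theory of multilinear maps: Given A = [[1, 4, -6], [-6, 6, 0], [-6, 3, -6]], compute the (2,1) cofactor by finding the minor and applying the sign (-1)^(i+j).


To find cofactor C_{21}, delete row 2 and column 1.
The resulting 2x2 submatrix is: [[4, -6], [3, -6]]
Minor M_{21} = 4*-6 - -6*3
  = -24 - -18 = -6
Sign = (-1)^(2+1) = (-1)^3 = -1
Cofactor C_{21} = -1 * -6 = 6

6


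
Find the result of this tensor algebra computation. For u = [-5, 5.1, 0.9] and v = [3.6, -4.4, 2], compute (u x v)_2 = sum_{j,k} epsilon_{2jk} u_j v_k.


(u x v)_2 = sum_{j,k} epsilon_{2jk} u_j v_k. Only permutations of (1,2,3) contribute; the two non-zero terms are:
eps_{213} u_1 v_3 = -1 * -5 * 2 = 10
eps_{231} u_3 v_1 = 1 * 0.9 * 3.6 = 3.24
(u x v)_2 = 13.24

13.24


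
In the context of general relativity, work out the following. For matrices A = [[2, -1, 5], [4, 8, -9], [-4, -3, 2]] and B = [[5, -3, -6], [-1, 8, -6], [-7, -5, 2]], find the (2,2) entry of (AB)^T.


(AB)^T_{ij} = (AB)_{ji} = sum_k A_{jk} B_{ki}.
For i=2, j=2 we need (AB)_{22}:
A_{21} * B_{12} = 4 * -3 = -12
A_{22} * B_{22} = 8 * 8 = 64
A_{23} * B_{32} = -9 * -5 = 45
Sum = -12 + 64 + 45 = 97

97


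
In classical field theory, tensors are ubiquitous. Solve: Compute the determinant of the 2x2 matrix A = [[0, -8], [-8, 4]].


For a 2x2 matrix [[a, b], [c, d]], det = a*d - b*c.
a = 0, b = -8, c = -8, d = 4
a*d = 0 * 4 = 0
b*c = -8 * -8 = 64
det = 0 - 64 = -64

-64


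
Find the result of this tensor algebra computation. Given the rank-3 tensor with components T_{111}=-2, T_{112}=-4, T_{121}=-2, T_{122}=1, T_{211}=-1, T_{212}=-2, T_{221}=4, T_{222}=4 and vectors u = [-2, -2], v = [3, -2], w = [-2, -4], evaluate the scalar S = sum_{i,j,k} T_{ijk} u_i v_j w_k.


S = sum over i,j,k of T_{ijk} u_i v_j w_k. Expanding all 8 terms:
T_{111}*u_1*v_1*w_1 = -2*-2*3*-2 = -24  (running total: -24)
T_{112}*u_1*v_1*w_2 = -4*-2*3*-4 = -96  (running total: -120)
T_{121}*u_1*v_2*w_1 = -2*-2*-2*-2 = 16  (running total: -104)
T_{122}*u_1*v_2*w_2 = 1*-2*-2*-4 = -16  (running total: -120)
T_{211}*u_2*v_1*w_1 = -1*-2*3*-2 = -12  (running total: -132)
T_{212}*u_2*v_1*w_2 = -2*-2*3*-4 = -48  (running total: -180)
T_{221}*u_2*v_2*w_1 = 4*-2*-2*-2 = -32  (running total: -212)
T_{222}*u_2*v_2*w_2 = 4*-2*-2*-4 = -64  (running total: -276)
S = -276

-276


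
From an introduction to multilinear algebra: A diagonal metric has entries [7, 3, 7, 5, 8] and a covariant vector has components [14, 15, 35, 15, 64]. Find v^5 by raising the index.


To raise an index with a diagonal metric: v^i = v_i / g_{ii}.
For index 5: v_5 = 64, g_{55} = 8
v^5 = 64 / 8 = 8

8


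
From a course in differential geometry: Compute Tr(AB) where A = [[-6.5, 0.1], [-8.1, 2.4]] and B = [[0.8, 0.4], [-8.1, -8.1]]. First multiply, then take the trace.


Tr(AB) = sum_i (AB)_{ii} where (AB)_{ii} = sum_k A_{ik} B_{ki}.
(AB)_{11} = -6.5*0.8 + 0.1*-8.1 = -6.01
(AB)_{22} = -8.1*0.4 + 2.4*-8.1 = -22.68
Tr(AB) = -6.01 + -22.68 = -28.69

-28.69


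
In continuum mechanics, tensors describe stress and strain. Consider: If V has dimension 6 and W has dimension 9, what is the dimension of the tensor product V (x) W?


The dimension of a tensor product is the product of dimensions.
dim(V) = 6, dim(W) = 9
dim(V (x) W) = 6 * 9 = 54

54


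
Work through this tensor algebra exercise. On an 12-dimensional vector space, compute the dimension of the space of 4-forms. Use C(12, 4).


The dimension of the space of p-forms on an n-dimensional space is C(n, p).
n = 12, p = 4
C(12, 4) = 12! / (4! * 8!) = 495

495


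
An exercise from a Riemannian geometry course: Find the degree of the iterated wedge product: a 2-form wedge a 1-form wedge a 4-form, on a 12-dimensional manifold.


The degree of a wedge product is the sum of the degrees of the individual forms.
Degrees: 2, 1, 4
Total degree = 2 + 1 + 4 = 7

7


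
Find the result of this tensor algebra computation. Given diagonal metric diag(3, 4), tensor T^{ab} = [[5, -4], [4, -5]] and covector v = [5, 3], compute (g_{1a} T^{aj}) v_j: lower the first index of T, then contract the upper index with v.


Step 1: lower the first index. For a diagonal metric, g_{ia} T^{aj} = g_{ii} T^{ij} (no sum on i).
g_{11} = 3
S_1{}^1 = 3 * T^{11} = 3 * 5 = 15
S_1{}^2 = 3 * T^{12} = 3 * -4 = -12
Step 2: contract S_1{}^j with v_j.
S_1{}^1 * v_1 = 15 * 5 = 75
S_1{}^2 * v_2 = -12 * 3 = -36
Result = 75 + -36 = 39

39


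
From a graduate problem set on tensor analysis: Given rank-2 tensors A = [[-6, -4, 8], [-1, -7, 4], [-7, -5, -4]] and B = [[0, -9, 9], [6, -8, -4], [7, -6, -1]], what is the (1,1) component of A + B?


Tensor addition is component-wise: (A + B)_{ij} = A_{ij} + B_{ij}.
A_{11} = -6
B_{11} = 0
(A + B)_{11} = -6 + 0 = -6

-6


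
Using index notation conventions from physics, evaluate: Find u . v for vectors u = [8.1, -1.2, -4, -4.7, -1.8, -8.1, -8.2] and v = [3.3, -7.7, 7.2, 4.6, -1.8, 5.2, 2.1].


The inner product u . v = sum of u_i * v_i.
Term-by-term: 8.1 * 3.3, -1.2 * -7.7, -4 * 7.2, -4.7 * 4.6, -1.8 * -1.8, -8.1 * 5.2, -8.2 * 2.1
Products: 26.73, 9.24, -28.8, -21.62, 3.24, -42.12, -17.22
Sum = 26.73 + 9.24 + -28.8 + -21.62 + 3.24 + -42.12 + -17.22 = -70.55

-70.55
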